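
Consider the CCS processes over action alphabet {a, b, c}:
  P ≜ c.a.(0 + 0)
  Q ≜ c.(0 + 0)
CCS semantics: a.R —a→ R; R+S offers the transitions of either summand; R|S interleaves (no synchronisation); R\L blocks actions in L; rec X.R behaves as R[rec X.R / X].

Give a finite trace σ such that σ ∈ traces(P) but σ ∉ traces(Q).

LTS(P): 3 reachable states
  m0 = c.a.(0 + 0) → --c--▸ m1
  m1 = a.(0 + 0) → --a--▸ m2
  m2 = 0 + 0 → deadlocked
LTS(Q): 2 reachable states
  n0 = c.(0 + 0) → --c--▸ n1
  n1 = 0 + 0 → deadlocked
Executing ca from P (initial set {m0}):
  step 1 (c): {m1}
  step 2 (a): {m2}
  P completes σ.
Executing ca from Q (initial set {n0}):
  step 1 (c): {n1}
  step 2 (a): ∅ (Q stuck)

ca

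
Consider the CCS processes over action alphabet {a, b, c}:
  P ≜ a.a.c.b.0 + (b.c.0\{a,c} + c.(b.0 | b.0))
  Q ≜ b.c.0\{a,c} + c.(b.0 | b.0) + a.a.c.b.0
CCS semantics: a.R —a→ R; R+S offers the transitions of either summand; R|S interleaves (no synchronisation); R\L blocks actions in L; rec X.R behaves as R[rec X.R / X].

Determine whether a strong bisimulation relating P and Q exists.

bisimilar

Reachable graph of P (11 states):
  m0 = a.a.c.b.0 + (b.c.0\{a,c} + c.(b.0 | b.0)) :: -a-> m1, -b-> m2, -c-> m3
  m1 = a.c.b.0 :: -a-> m4
  m2 = c.0\{a,c} :: -c-> m5
  m3 = b.0 | b.0 :: -b-> m6, -b-> m7
  m4 = c.b.0 :: -c-> m8
  m5 = 0\{a,c} :: (no moves)
  m6 = 0 | b.0 :: -b-> m9
  m7 = b.0 | 0 :: -b-> m9
  m8 = b.0 :: -b-> m10
  m9 = 0 | 0 :: (no moves)
  m10 = 0 :: (no moves)
Reachable graph of Q (11 states):
  n0 = b.c.0\{a,c} + c.(b.0 | b.0) + a.a.c.b.0 :: -a-> n1, -b-> n2, -c-> n3
  n1 = a.c.b.0 :: -a-> n4
  n2 = c.0\{a,c} :: -c-> n5
  n3 = b.0 | b.0 :: -b-> n6, -b-> n7
  n4 = c.b.0 :: -c-> n8
  n5 = 0\{a,c} :: (no moves)
  n6 = 0 | b.0 :: -b-> n9
  n7 = b.0 | 0 :: -b-> n9
  n8 = b.0 :: -b-> n10
  n9 = 0 | 0 :: (no moves)
  n10 = 0 :: (no moves)
Coarsest stable partition (strong bisimilarity classes):
  B0 = {m0, n0}
  B1 = {m1, n1}
  B2 = {m4, n4}
  B3 = {m6, m7, m8, n6, n7, n8}
  B4 = {m10, m5, m9, n10, n5, n9}
  B5 = {m3, n3}
  B6 = {m2, n2}
m0 ∈ B0, n0 ∈ B0 → same block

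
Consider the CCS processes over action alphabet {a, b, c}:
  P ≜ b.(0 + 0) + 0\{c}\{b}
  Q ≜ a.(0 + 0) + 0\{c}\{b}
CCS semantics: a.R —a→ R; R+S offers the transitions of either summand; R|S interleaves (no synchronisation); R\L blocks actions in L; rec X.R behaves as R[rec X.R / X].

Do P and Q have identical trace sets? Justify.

LTS(P): 2 reachable states
  s0 = b.(0 + 0) + 0\{c}\{b} :: --b--▸ s1
  s1 = 0 + 0 :: ∅
LTS(Q): 2 reachable states
  t0 = a.(0 + 0) + 0\{c}\{b} :: --a--▸ t1
  t1 = 0 + 0 :: ∅
Trace ⟨b⟩ through P, begin at {s0}:
  step 1 (b): {s1}
  ✓ P
Trace ⟨b⟩ through Q, begin at {t0}:
  step 1 (b): ∅  — Q cannot continue

traces(P) ≠ traces(Q) — witness ⟨b⟩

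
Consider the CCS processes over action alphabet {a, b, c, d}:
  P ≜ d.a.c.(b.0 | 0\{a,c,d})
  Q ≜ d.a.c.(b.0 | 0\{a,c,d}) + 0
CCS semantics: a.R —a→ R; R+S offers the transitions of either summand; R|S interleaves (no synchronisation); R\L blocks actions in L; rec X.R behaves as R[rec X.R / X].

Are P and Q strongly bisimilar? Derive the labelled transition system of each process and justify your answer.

bisimilar

Reachable graph of P (5 states):
  u0 = d.a.c.(b.0 | 0\{a,c,d}) has moves ··d··> u1
  u1 = a.c.(b.0 | 0\{a,c,d}) has moves ··a··> u2
  u2 = c.(b.0 | 0\{a,c,d}) has moves ··c··> u3
  u3 = b.0 | 0\{a,c,d} has moves ··b··> u4
  u4 = 0 | 0\{a,c,d} has moves stopped
Reachable graph of Q (5 states):
  v0 = d.a.c.(b.0 | 0\{a,c,d}) + 0 has moves ··d··> v1
  v1 = a.c.(b.0 | 0\{a,c,d}) has moves ··a··> v2
  v2 = c.(b.0 | 0\{a,c,d}) has moves ··c··> v3
  v3 = b.0 | 0\{a,c,d} has moves ··b··> v4
  v4 = 0 | 0\{a,c,d} has moves stopped
Partition-refinement fixed point:
  B0 = {u0, v0}
  B1 = {u1, v1}
  B2 = {u2, v2}
  B3 = {u3, v3}
  B4 = {u4, v4}
u0 ∈ B0, v0 ∈ B0 → same block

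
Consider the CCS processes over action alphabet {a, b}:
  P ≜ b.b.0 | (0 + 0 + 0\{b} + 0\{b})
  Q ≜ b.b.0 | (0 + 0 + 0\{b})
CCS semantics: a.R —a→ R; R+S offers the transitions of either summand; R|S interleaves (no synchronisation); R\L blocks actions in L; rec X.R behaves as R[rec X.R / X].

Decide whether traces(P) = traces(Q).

Reachable graph of P (3 states):
  u0 = b.b.0 | (0 + 0 + 0\{b} + 0\{b}) → --b--▸ u1
  u1 = b.0 | (0 + 0 + 0\{b} + 0\{b}) → --b--▸ u2
  u2 = 0 | (0 + 0 + 0\{b} + 0\{b}) → deadlocked
Reachable graph of Q (3 states):
  v0 = b.b.0 | (0 + 0 + 0\{b}) → --b--▸ v1
  v1 = b.0 | (0 + 0 + 0\{b}) → --b--▸ v2
  v2 = 0 | (0 + 0 + 0\{b}) → deadlocked
Bisimilarity quotient blocks:
  B0 = {u0, v0}
  B1 = {u1, v1}
  B2 = {u2, v2}
u0 ∈ B0, v0 ∈ B0 → same block
Bisimilar ⇒ trace-equivalent.

trace-equivalent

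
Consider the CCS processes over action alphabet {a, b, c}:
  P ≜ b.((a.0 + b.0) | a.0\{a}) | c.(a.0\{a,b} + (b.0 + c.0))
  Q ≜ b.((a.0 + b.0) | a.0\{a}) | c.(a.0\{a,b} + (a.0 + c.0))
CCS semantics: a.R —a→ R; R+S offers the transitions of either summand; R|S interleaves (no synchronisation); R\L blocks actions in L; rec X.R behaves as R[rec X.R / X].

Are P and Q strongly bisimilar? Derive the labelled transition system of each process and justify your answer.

NO

LTS(P): 20 reachable states
  s0 = b.((a.0 + b.0) | a.0\{a}) | c.(a.0\{a,b} + (b.0 + c.0)) has moves ··b··> s1, ··c··> s2
  s1 = (a.0 + b.0) | a.0\{a} | c.(a.0\{a,b} + (b.0 + c.0)) has moves ··a··> s3, ··a··> s4, ··b··> s4, ··c··> s5
  s2 = b.((a.0 + b.0) | a.0\{a}) | (a.0\{a,b} + (b.0 + c.0)) has moves ··a··> s6, ··b··> s5, ··b··> s7, ··c··> s7
  s3 = (a.0 + b.0) | 0\{a} | c.(a.0\{a,b} + (b.0 + c.0)) has moves ··a··> s8, ··b··> s8, ··c··> s9
  s4 = 0 | a.0\{a} | c.(a.0\{a,b} + (b.0 + c.0)) has moves ··a··> s8, ··c··> s10
  s5 = (a.0 + b.0) | a.0\{a} | (a.0\{a,b} + (b.0 + c.0)) has moves ··a··> s10, ··a··> s11, ··a··> s9, ··b··> s10, ··b··> s12, ··c··> s12
  s6 = b.((a.0 + b.0) | a.0\{a}) | 0\{a,b} has moves ··b··> s11
  s7 = b.((a.0 + b.0) | a.0\{a}) | 0 has moves ··b··> s12
  s8 = 0 | 0\{a} | c.(a.0\{a,b} + (b.0 + c.0)) has moves ··c··> s13
  s9 = (a.0 + b.0) | 0\{a} | (a.0\{a,b} + (b.0 + c.0)) has moves ··a··> s13, ··a··> s14, ··b··> s13, ··b··> s15, ··c··> s15
  s10 = 0 | a.0\{a} | (a.0\{a,b} + (b.0 + c.0)) has moves ··a··> s13, ··a··> s16, ··b··> s17, ··c··> s17
  s11 = (a.0 + b.0) | a.0\{a} | 0\{a,b} has moves ··a··> s14, ··a··> s16, ··b··> s16
  s12 = (a.0 + b.0) | a.0\{a} | 0 has moves ··a··> s15, ··a··> s17, ··b··> s17
  s13 = 0 | 0\{a} | (a.0\{a,b} + (b.0 + c.0)) has moves ··a··> s18, ··b··> s19, ··c··> s19
  s14 = (a.0 + b.0) | 0\{a} | 0\{a,b} has moves ··a··> s18, ··b··> s18
  s15 = (a.0 + b.0) | 0\{a} | 0 has moves ··a··> s19, ··b··> s19
  s16 = 0 | a.0\{a} | 0\{a,b} has moves ··a··> s18
  s17 = 0 | a.0\{a} | 0 has moves ··a··> s19
  s18 = 0 | 0\{a} | 0\{a,b} has moves stopped
  s19 = 0 | 0\{a} | 0 has moves stopped
LTS(Q): 20 reachable states
  t0 = b.((a.0 + b.0) | a.0\{a}) | c.(a.0\{a,b} + (a.0 + c.0)) has moves ··b··> t1, ··c··> t2
  t1 = (a.0 + b.0) | a.0\{a} | c.(a.0\{a,b} + (a.0 + c.0)) has moves ··a··> t3, ··a··> t4, ··b··> t4, ··c··> t5
  t2 = b.((a.0 + b.0) | a.0\{a}) | (a.0\{a,b} + (a.0 + c.0)) has moves ··a··> t6, ··a··> t7, ··b··> t5, ··c··> t6
  t3 = (a.0 + b.0) | 0\{a} | c.(a.0\{a,b} + (a.0 + c.0)) has moves ··a··> t8, ··b··> t8, ··c··> t9
  t4 = 0 | a.0\{a} | c.(a.0\{a,b} + (a.0 + c.0)) has moves ··a··> t8, ··c··> t10
  t5 = (a.0 + b.0) | a.0\{a} | (a.0\{a,b} + (a.0 + c.0)) has moves ··a··> t10, ··a··> t11, ··a··> t12, ··a··> t9, ··b··> t10, ··c··> t11
  t6 = b.((a.0 + b.0) | a.0\{a}) | 0 has moves ··b··> t11
  t7 = b.((a.0 + b.0) | a.0\{a}) | 0\{a,b} has moves ··b··> t12
  t8 = 0 | 0\{a} | c.(a.0\{a,b} + (a.0 + c.0)) has moves ··c··> t13
  t9 = (a.0 + b.0) | 0\{a} | (a.0\{a,b} + (a.0 + c.0)) has moves ··a··> t13, ··a··> t14, ··a··> t15, ··b··> t13, ··c··> t14
  t10 = 0 | a.0\{a} | (a.0\{a,b} + (a.0 + c.0)) has moves ··a··> t13, ··a··> t16, ··a··> t17, ··c··> t16
  t11 = (a.0 + b.0) | a.0\{a} | 0 has moves ··a··> t14, ··a··> t16, ··b··> t16
  t12 = (a.0 + b.0) | a.0\{a} | 0\{a,b} has moves ··a··> t15, ··a··> t17, ··b··> t17
  t13 = 0 | 0\{a} | (a.0\{a,b} + (a.0 + c.0)) has moves ··a··> t18, ··a··> t19, ··c··> t18
  t14 = (a.0 + b.0) | 0\{a} | 0 has moves ··a··> t18, ··b··> t18
  t15 = (a.0 + b.0) | 0\{a} | 0\{a,b} has moves ··a··> t19, ··b··> t19
  t16 = 0 | a.0\{a} | 0 has moves ··a··> t18
  t17 = 0 | a.0\{a} | 0\{a,b} has moves ··a··> t19
  t18 = 0 | 0\{a} | 0 has moves stopped
  t19 = 0 | 0\{a} | 0\{a,b} has moves stopped
Coarsest stable partition (strong bisimilarity classes):
  B0 = {s0}
  B1 = {s1}
  B2 = {s4}
  B3 = {s10}
  B4 = {s16, s17, t16, t17}
  B5 = {s18, s19, t18, t19}
  B6 = {s13}
  B7 = {s8}
  B8 = {s3}
  B9 = {s9}
  B10 = {s14, s15, t14, t15}
  B11 = {s5}
  B12 = {s11, s12, t11, t12}
  B13 = {s2}
  B14 = {s6, s7, t6, t7}
  B15 = {t0}
  B16 = {t1}
  B17 = {t4}
  B18 = {t10}
  B19 = {t13}
  B20 = {t8}
  B21 = {t3}
  B22 = {t9}
  B23 = {t5}
  B24 = {t2}
s0 ∈ B0, t0 ∈ B15 → different blocks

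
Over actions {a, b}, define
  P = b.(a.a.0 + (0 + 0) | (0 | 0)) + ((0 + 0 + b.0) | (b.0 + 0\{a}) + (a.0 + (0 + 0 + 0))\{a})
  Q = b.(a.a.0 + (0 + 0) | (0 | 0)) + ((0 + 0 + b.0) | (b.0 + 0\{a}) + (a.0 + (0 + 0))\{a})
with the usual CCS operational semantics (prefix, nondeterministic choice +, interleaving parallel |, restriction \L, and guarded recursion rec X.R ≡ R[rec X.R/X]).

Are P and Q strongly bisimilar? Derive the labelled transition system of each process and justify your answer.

Reachable graph of P (7 states):
  u0 = b.(a.a.0 + (0 + 0) | (0 | 0)) + ((0 + 0 + b.0) | (b.0 + 0\{a}) + (a.0 + (0 + 0 + 0))\{a}) | —b→ u1, —b→ u2, —b→ u3
  u1 = (0 + 0 + b.0) | 0 | —b→ u4
  u2 = 0 | (b.0 + 0\{a}) | —b→ u4
  u3 = a.a.0 + (0 + 0) | (0 | 0) | —a→ u5
  u4 = 0 | 0 | deadlocked
  u5 = a.0 | —a→ u6
  u6 = 0 | deadlocked
Reachable graph of Q (7 states):
  v0 = b.(a.a.0 + (0 + 0) | (0 | 0)) + ((0 + 0 + b.0) | (b.0 + 0\{a}) + (a.0 + (0 + 0))\{a}) | —b→ v1, —b→ v2, —b→ v3
  v1 = (0 + 0 + b.0) | 0 | —b→ v4
  v2 = 0 | (b.0 + 0\{a}) | —b→ v4
  v3 = a.a.0 + (0 + 0) | (0 | 0) | —a→ v5
  v4 = 0 | 0 | deadlocked
  v5 = a.0 | —a→ v6
  v6 = 0 | deadlocked
Partition-refinement fixed point:
  B0 = {u0, v0}
  B1 = {u1, u2, v1, v2}
  B2 = {u4, u6, v4, v6}
  B3 = {u3, v3}
  B4 = {u5, v5}
u0 ∈ B0, v0 ∈ B0 → same block

P ~ Q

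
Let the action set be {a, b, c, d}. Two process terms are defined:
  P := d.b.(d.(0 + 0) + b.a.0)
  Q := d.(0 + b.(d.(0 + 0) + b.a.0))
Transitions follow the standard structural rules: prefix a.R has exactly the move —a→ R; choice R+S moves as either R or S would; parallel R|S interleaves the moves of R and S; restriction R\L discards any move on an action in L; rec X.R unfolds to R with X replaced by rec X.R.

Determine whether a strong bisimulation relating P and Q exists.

P's transition system — 6 states:
  u0 = d.b.(d.(0 + 0) + b.a.0) has moves --d--▸ u1
  u1 = b.(d.(0 + 0) + b.a.0) has moves --b--▸ u2
  u2 = d.(0 + 0) + b.a.0 has moves --b--▸ u3, --d--▸ u4
  u3 = a.0 has moves --a--▸ u5
  u4 = 0 + 0 has moves (no moves)
  u5 = 0 has moves (no moves)
Q's transition system — 6 states:
  v0 = d.(0 + b.(d.(0 + 0) + b.a.0)) has moves --d--▸ v1
  v1 = 0 + b.(d.(0 + 0) + b.a.0) has moves --b--▸ v2
  v2 = d.(0 + 0) + b.a.0 has moves --b--▸ v3, --d--▸ v4
  v3 = a.0 has moves --a--▸ v5
  v4 = 0 + 0 has moves (no moves)
  v5 = 0 has moves (no moves)
Partition-refinement fixed point:
  B0 = {u0, v0}
  B1 = {u1, v1}
  B2 = {u2, v2}
  B3 = {u4, u5, v4, v5}
  B4 = {u3, v3}
u0 ∈ B0, v0 ∈ B0 → same block

YES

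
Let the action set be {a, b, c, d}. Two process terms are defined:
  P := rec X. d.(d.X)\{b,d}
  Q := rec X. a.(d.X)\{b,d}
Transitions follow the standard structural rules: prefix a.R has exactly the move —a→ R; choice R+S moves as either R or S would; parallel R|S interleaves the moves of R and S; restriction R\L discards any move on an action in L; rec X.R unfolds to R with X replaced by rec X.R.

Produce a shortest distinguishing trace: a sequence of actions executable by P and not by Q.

Reachable graph of P (2 states):
  p0 = rec X. d.(d.X)\{b,d} | —d→ p1
  p1 = (d.(rec X. d.(d.X)\{b,d}))\{b,d} | deadlocked
Reachable graph of Q (2 states):
  q0 = rec X. a.(d.X)\{b,d} | —a→ q1
  q1 = (d.(rec X. a.(d.X)\{b,d}))\{b,d} | deadlocked
Executing d from P (initial set {p0}):
  [1] d ⇒ {p1}
  P completes σ.
Executing d from Q (initial set {q0}):
  [1] d ⇒ ∅  — Q cannot continue

d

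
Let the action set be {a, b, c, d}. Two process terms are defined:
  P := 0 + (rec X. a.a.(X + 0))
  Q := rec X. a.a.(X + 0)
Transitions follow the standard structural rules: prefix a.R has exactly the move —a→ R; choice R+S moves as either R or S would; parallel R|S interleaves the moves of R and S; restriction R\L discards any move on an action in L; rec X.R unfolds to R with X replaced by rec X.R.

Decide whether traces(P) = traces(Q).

traces(P) = traces(Q)

Reachable graph of P (3 states):
  u0 = 0 + (rec X. a.a.(X + 0)) has moves =a=> u1
  u1 = a.((rec X. a.a.(X + 0)) + 0) has moves =a=> u2
  u2 = (rec X. a.a.(X + 0)) + 0 has moves =a=> u1
Reachable graph of Q (3 states):
  v0 = rec X. a.a.(X + 0) has moves =a=> v1
  v1 = a.((rec X. a.a.(X + 0)) + 0) has moves =a=> v2
  v2 = (rec X. a.a.(X + 0)) + 0 has moves =a=> v1
Partition-refinement fixed point:
  B0 = {u0, u1, u2, v0, v1, v2}
u0 ∈ B0, v0 ∈ B0 → same block
Bisimilar ⇒ trace-equivalent.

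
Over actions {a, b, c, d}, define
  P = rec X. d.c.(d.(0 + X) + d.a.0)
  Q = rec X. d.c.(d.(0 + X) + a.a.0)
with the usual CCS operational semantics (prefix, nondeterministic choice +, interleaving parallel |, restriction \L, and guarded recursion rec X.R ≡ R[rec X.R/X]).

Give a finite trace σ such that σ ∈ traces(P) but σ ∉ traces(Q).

P's transition system — 6 states:
  u0 = rec X. d.c.(d.(0 + X) + d.a.0) | =d=> u1
  u1 = c.(d.(0 + (rec X. d.c.(d.(0 + X) + d.a.0))) + d.a.0) | =c=> u2
  u2 = d.(0 + (rec X. d.c.(d.(0 + X) + d.a.0))) + d.a.0 | =d=> u3, =d=> u4
  u3 = 0 + (rec X. d.c.(d.(0 + X) + d.a.0)) | =d=> u1
  u4 = a.0 | =a=> u5
  u5 = 0 | stopped
Q's transition system — 6 states:
  v0 = rec X. d.c.(d.(0 + X) + a.a.0) | =d=> v1
  v1 = c.(d.(0 + (rec X. d.c.(d.(0 + X) + a.a.0))) + a.a.0) | =c=> v2
  v2 = d.(0 + (rec X. d.c.(d.(0 + X) + a.a.0))) + a.a.0 | =a=> v3, =d=> v4
  v3 = a.0 | =a=> v5
  v4 = 0 + (rec X. d.c.(d.(0 + X) + a.a.0)) | =d=> v1
  v5 = 0 | stopped
Executing dcda from P (initial set {u0}):
  step 1 (d): {u1}
  step 2 (c): {u2}
  step 3 (d): {u3, u4}
  step 4 (a): {u5}
  ✓ P
Executing dcda from Q (initial set {v0}):
  step 1 (d): {v1}
  step 2 (c): {v2}
  step 3 (d): {v4}
  step 4 (a): ∅  — Q cannot continue

dcda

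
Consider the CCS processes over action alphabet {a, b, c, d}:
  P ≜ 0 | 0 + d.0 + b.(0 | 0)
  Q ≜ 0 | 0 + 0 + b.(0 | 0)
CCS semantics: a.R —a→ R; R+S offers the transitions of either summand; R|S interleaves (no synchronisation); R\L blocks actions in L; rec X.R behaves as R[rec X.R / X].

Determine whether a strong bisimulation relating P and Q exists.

P's transition system — 3 states:
  s0 = 0 | 0 + d.0 + b.(0 | 0) | --b--▸ s1, --d--▸ s2
  s1 = 0 | 0 | ·
  s2 = 0 | ·
Q's transition system — 2 states:
  t0 = 0 | 0 + 0 + b.(0 | 0) | --b--▸ t1
  t1 = 0 | 0 | ·
Partition-refinement fixed point:
  B0 = {s0}
  B1 = {s1, s2, t1}
  B2 = {t0}
s0 ∈ B0, t0 ∈ B2 → different blocks

NO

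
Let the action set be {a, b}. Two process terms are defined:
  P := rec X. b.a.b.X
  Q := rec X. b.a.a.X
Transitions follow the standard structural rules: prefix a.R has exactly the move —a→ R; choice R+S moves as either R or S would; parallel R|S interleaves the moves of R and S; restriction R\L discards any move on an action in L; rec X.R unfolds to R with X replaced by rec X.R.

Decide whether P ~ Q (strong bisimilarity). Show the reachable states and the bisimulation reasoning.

LTS(P): 3 reachable states
  m0 = rec X. b.a.b.X has moves —b→ m1
  m1 = a.b.(rec X. b.a.b.X) has moves —a→ m2
  m2 = b.(rec X. b.a.b.X) has moves —b→ m0
LTS(Q): 3 reachable states
  n0 = rec X. b.a.a.X has moves —b→ n1
  n1 = a.a.(rec X. b.a.a.X) has moves —a→ n2
  n2 = a.(rec X. b.a.a.X) has moves —a→ n0
Partition-refinement fixed point:
  B0 = {m0}
  B1 = {m1}
  B2 = {m2}
  B3 = {n0}
  B4 = {n1}
  B5 = {n2}
m0 ∈ B0, n0 ∈ B3 → different blocks

NO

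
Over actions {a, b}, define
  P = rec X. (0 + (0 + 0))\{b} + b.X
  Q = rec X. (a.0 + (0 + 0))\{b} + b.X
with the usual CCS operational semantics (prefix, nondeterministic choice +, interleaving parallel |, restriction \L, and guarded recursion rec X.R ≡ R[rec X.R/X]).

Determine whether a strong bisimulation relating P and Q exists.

P's transition system — 1 states:
  s0 = rec X. (0 + (0 + 0))\{b} + b.X has moves -b-> s0
Q's transition system — 2 states:
  t0 = rec X. (a.0 + (0 + 0))\{b} + b.X has moves -a-> t1, -b-> t0
  t1 = 0\{b} has moves stopped
Bisimilarity quotient blocks:
  B0 = {s0}
  B1 = {t0}
  B2 = {t1}
s0 ∈ B0, t0 ∈ B1 → different blocks

NO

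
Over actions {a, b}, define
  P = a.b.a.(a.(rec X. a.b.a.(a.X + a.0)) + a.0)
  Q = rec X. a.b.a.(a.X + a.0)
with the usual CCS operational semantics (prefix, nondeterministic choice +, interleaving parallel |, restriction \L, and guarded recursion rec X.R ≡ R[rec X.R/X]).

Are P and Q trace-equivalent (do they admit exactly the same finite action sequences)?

LTS(P): 6 reachable states
  p0 = a.b.a.(a.(rec X. a.b.a.(a.X + a.0)) + a.0) has moves —a→ p1
  p1 = b.a.(a.(rec X. a.b.a.(a.X + a.0)) + a.0) has moves —b→ p2
  p2 = a.(a.(rec X. a.b.a.(a.X + a.0)) + a.0) has moves —a→ p3
  p3 = a.(rec X. a.b.a.(a.X + a.0)) + a.0 has moves —a→ p4, —a→ p5
  p4 = 0 has moves stopped
  p5 = rec X. a.b.a.(a.X + a.0) has moves —a→ p1
LTS(Q): 5 reachable states
  q0 = rec X. a.b.a.(a.X + a.0) has moves —a→ q1
  q1 = b.a.(a.(rec X. a.b.a.(a.X + a.0)) + a.0) has moves —b→ q2
  q2 = a.(a.(rec X. a.b.a.(a.X + a.0)) + a.0) has moves —a→ q3
  q3 = a.(rec X. a.b.a.(a.X + a.0)) + a.0 has moves —a→ q0, —a→ q4
  q4 = 0 has moves stopped
Coarsest stable partition (strong bisimilarity classes):
  B0 = {p0, p5, q0}
  B1 = {p1, q1}
  B2 = {p2, q2}
  B3 = {p3, q3}
  B4 = {p4, q4}
p0 ∈ B0, q0 ∈ B0 → same block
Bisimilar ⇒ trace-equivalent.

YES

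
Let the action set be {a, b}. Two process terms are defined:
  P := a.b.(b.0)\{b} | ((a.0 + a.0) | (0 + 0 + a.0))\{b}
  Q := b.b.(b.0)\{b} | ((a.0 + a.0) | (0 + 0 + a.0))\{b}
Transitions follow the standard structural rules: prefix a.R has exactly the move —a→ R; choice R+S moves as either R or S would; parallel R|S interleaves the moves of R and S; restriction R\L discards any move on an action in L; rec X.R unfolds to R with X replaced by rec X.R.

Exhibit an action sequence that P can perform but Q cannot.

Reachable graph of P (12 states):
  m0 = a.b.(b.0)\{b} | ((a.0 + a.0) | (0 + 0 + a.0))\{b} has moves =a=> m1, =a=> m2, =a=> m3
  m1 = a.b.(b.0)\{b} | ((a.0 + a.0) | 0)\{b} has moves =a=> m4, =a=> m5
  m2 = a.b.(b.0)\{b} | (0 | (0 + 0 + a.0))\{b} has moves =a=> m4, =a=> m6
  m3 = b.(b.0)\{b} | ((a.0 + a.0) | (0 + 0 + a.0))\{b} has moves =a=> m5, =a=> m6, =b=> m7
  m4 = a.b.(b.0)\{b} | (0 | 0)\{b} has moves =a=> m8
  m5 = b.(b.0)\{b} | ((a.0 + a.0) | 0)\{b} has moves =a=> m8, =b=> m9
  m6 = b.(b.0)\{b} | (0 | (0 + 0 + a.0))\{b} has moves =a=> m8, =b=> m10
  m7 = (b.0)\{b} | ((a.0 + a.0) | (0 + 0 + a.0))\{b} has moves =a=> m10, =a=> m9
  m8 = b.(b.0)\{b} | (0 | 0)\{b} has moves =b=> m11
  m9 = (b.0)\{b} | ((a.0 + a.0) | 0)\{b} has moves =a=> m11
  m10 = (b.0)\{b} | (0 | (0 + 0 + a.0))\{b} has moves =a=> m11
  m11 = (b.0)\{b} | (0 | 0)\{b} has moves ·
Reachable graph of Q (12 states):
  n0 = b.b.(b.0)\{b} | ((a.0 + a.0) | (0 + 0 + a.0))\{b} has moves =a=> n1, =a=> n2, =b=> n3
  n1 = b.b.(b.0)\{b} | ((a.0 + a.0) | 0)\{b} has moves =a=> n4, =b=> n5
  n2 = b.b.(b.0)\{b} | (0 | (0 + 0 + a.0))\{b} has moves =a=> n4, =b=> n6
  n3 = b.(b.0)\{b} | ((a.0 + a.0) | (0 + 0 + a.0))\{b} has moves =a=> n5, =a=> n6, =b=> n7
  n4 = b.b.(b.0)\{b} | (0 | 0)\{b} has moves =b=> n8
  n5 = b.(b.0)\{b} | ((a.0 + a.0) | 0)\{b} has moves =a=> n8, =b=> n9
  n6 = b.(b.0)\{b} | (0 | (0 + 0 + a.0))\{b} has moves =a=> n8, =b=> n10
  n7 = (b.0)\{b} | ((a.0 + a.0) | (0 + 0 + a.0))\{b} has moves =a=> n10, =a=> n9
  n8 = b.(b.0)\{b} | (0 | 0)\{b} has moves =b=> n11
  n9 = (b.0)\{b} | ((a.0 + a.0) | 0)\{b} has moves =a=> n11
  n10 = (b.0)\{b} | (0 | (0 + 0 + a.0))\{b} has moves =a=> n11
  n11 = (b.0)\{b} | (0 | 0)\{b} has moves ·
Executing aaa from P (initial set {m0}):
  step 1 (a): {m1, m2, m3}
  step 2 (a): {m4, m5, m6}
  step 3 (a): {m8}
  ✓ P
Executing aaa from Q (initial set {n0}):
  step 1 (a): {n1, n2}
  step 2 (a): {n4}
  step 3 (a): ∅  — Q cannot continue

aaa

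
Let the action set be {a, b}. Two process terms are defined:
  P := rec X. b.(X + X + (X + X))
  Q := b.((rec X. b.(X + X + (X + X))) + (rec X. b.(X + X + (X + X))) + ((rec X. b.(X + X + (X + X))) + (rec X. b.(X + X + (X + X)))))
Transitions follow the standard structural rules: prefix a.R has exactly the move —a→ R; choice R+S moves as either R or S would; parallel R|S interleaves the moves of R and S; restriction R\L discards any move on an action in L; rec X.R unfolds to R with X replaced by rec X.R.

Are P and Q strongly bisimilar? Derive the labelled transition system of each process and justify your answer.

P ~ Q

Reachable graph of P (2 states):
  p0 = rec X. b.(X + X + (X + X)) :: =b=> p1
  p1 = (rec X. b.(X + X + (X + X))) + (rec X. b.(X + X + (X + X))) + ((rec X. b.(X + X + (X + X))) + (rec X. b.(X + X + (X + X)))) :: =b=> p1
Reachable graph of Q (2 states):
  q0 = b.((rec X. b.(X + X + (X + X))) + (rec X. b.(X + X + (X + X))) + ((rec X. b.(X + X + (X + X))) + (rec X. b.(X + X + (X + X))))) :: =b=> q1
  q1 = (rec X. b.(X + X + (X + X))) + (rec X. b.(X + X + (X + X))) + ((rec X. b.(X + X + (X + X))) + (rec X. b.(X + X + (X + X)))) :: =b=> q1
Partition-refinement fixed point:
  B0 = {p0, p1, q0, q1}
p0 ∈ B0, q0 ∈ B0 → same block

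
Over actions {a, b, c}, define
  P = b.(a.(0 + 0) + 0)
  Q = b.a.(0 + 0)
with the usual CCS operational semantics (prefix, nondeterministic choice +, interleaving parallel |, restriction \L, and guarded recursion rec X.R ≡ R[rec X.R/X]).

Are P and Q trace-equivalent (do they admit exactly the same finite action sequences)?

YES

P's transition system — 3 states:
  s0 = b.(a.(0 + 0) + 0) has moves ··b··> s1
  s1 = a.(0 + 0) + 0 has moves ··a··> s2
  s2 = 0 + 0 has moves stopped
Q's transition system — 3 states:
  t0 = b.a.(0 + 0) has moves ··b··> t1
  t1 = a.(0 + 0) has moves ··a··> t2
  t2 = 0 + 0 has moves stopped
Bisimilarity quotient blocks:
  B0 = {s0, t0}
  B1 = {s1, t1}
  B2 = {s2, t2}
s0 ∈ B0, t0 ∈ B0 → same block
Bisimilar ⇒ trace-equivalent.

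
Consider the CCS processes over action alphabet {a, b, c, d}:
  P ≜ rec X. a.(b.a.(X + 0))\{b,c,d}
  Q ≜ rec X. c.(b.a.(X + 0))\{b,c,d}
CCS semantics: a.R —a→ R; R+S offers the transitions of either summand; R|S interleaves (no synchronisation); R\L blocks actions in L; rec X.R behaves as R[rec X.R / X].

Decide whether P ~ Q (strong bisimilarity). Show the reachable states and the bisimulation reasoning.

P ≁ Q

P's transition system — 2 states:
  s0 = rec X. a.(b.a.(X + 0))\{b,c,d} → ··a··> s1
  s1 = (b.a.((rec X. a.(b.a.(X + 0))\{b,c,d}) + 0))\{b,c,d} → deadlocked
Q's transition system — 2 states:
  t0 = rec X. c.(b.a.(X + 0))\{b,c,d} → ··c··> t1
  t1 = (b.a.((rec X. c.(b.a.(X + 0))\{b,c,d}) + 0))\{b,c,d} → deadlocked
Coarsest stable partition (strong bisimilarity classes):
  B0 = {s0}
  B1 = {s1, t1}
  B2 = {t0}
s0 ∈ B0, t0 ∈ B2 → different blocks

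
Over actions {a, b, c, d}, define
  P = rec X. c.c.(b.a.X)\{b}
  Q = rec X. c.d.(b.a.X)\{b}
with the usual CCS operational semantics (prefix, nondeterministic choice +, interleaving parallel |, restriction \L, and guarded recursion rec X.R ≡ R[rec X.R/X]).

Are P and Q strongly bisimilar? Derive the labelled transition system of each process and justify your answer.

NO

LTS(P): 3 reachable states
  m0 = rec X. c.c.(b.a.X)\{b} :: --c--▸ m1
  m1 = c.(b.a.(rec X. c.c.(b.a.X)\{b}))\{b} :: --c--▸ m2
  m2 = (b.a.(rec X. c.c.(b.a.X)\{b}))\{b} :: ∅
LTS(Q): 3 reachable states
  n0 = rec X. c.d.(b.a.X)\{b} :: --c--▸ n1
  n1 = d.(b.a.(rec X. c.d.(b.a.X)\{b}))\{b} :: --d--▸ n2
  n2 = (b.a.(rec X. c.d.(b.a.X)\{b}))\{b} :: ∅
Coarsest stable partition (strong bisimilarity classes):
  B0 = {m0}
  B1 = {m1}
  B2 = {m2, n2}
  B3 = {n0}
  B4 = {n1}
m0 ∈ B0, n0 ∈ B3 → different blocks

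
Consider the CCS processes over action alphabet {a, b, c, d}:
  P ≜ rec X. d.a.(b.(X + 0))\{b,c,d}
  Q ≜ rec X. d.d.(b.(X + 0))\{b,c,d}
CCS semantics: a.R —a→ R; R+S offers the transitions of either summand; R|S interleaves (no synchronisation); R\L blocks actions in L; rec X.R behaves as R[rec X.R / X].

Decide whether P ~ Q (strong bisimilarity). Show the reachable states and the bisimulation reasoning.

Reachable graph of P (3 states):
  s0 = rec X. d.a.(b.(X + 0))\{b,c,d} → ··d··> s1
  s1 = a.(b.((rec X. d.a.(b.(X + 0))\{b,c,d}) + 0))\{b,c,d} → ··a··> s2
  s2 = (b.((rec X. d.a.(b.(X + 0))\{b,c,d}) + 0))\{b,c,d} → (no moves)
Reachable graph of Q (3 states):
  t0 = rec X. d.d.(b.(X + 0))\{b,c,d} → ··d··> t1
  t1 = d.(b.((rec X. d.d.(b.(X + 0))\{b,c,d}) + 0))\{b,c,d} → ··d··> t2
  t2 = (b.((rec X. d.d.(b.(X + 0))\{b,c,d}) + 0))\{b,c,d} → (no moves)
Coarsest stable partition (strong bisimilarity classes):
  B0 = {s0}
  B1 = {s1}
  B2 = {s2, t2}
  B3 = {t0}
  B4 = {t1}
s0 ∈ B0, t0 ∈ B3 → different blocks

NO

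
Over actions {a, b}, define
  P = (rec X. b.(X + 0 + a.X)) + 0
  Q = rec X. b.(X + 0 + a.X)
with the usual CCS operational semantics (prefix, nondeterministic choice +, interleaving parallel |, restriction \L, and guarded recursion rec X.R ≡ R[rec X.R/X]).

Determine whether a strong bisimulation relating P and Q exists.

LTS(P): 3 reachable states
  m0 = (rec X. b.(X + 0 + a.X)) + 0 ⊢ —b→ m1
  m1 = (rec X. b.(X + 0 + a.X)) + 0 + a.(rec X. b.(X + 0 + a.X)) ⊢ —a→ m2, —b→ m1
  m2 = rec X. b.(X + 0 + a.X) ⊢ —b→ m1
LTS(Q): 2 reachable states
  n0 = rec X. b.(X + 0 + a.X) ⊢ —b→ n1
  n1 = (rec X. b.(X + 0 + a.X)) + 0 + a.(rec X. b.(X + 0 + a.X)) ⊢ —a→ n0, —b→ n1
Coarsest stable partition (strong bisimilarity classes):
  B0 = {m0, m2, n0}
  B1 = {m1, n1}
m0 ∈ B0, n0 ∈ B0 → same block

YES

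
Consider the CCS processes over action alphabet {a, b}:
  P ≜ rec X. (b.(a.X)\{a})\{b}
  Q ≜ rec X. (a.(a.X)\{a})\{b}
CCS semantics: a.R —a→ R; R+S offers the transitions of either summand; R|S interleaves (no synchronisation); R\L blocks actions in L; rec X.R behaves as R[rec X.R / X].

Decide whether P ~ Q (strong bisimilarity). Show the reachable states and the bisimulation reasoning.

Reachable graph of P (1 states):
  m0 = rec X. (b.(a.X)\{a})\{b} | stopped
Reachable graph of Q (2 states):
  n0 = rec X. (a.(a.X)\{a})\{b} | --a--▸ n1
  n1 = (a.(rec X. (a.(a.X)\{a})\{b}))\{a}\{b} | stopped
Bisimilarity quotient blocks:
  B0 = {m0, n1}
  B1 = {n0}
m0 ∈ B0, n0 ∈ B1 → different blocks

NO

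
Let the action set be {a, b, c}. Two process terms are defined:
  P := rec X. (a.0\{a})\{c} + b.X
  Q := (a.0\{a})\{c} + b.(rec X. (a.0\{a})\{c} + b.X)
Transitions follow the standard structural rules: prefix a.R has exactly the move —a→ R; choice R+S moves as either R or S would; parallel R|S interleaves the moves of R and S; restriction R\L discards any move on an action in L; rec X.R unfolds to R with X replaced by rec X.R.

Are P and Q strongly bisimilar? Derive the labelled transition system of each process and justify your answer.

bisimilar

LTS(P): 2 reachable states
  u0 = rec X. (a.0\{a})\{c} + b.X has moves ··a··> u1, ··b··> u0
  u1 = 0\{a}\{c} has moves deadlocked
LTS(Q): 3 reachable states
  v0 = (a.0\{a})\{c} + b.(rec X. (a.0\{a})\{c} + b.X) has moves ··a··> v1, ··b··> v2
  v1 = 0\{a}\{c} has moves deadlocked
  v2 = rec X. (a.0\{a})\{c} + b.X has moves ··a··> v1, ··b··> v2
Partition-refinement fixed point:
  B0 = {u0, v0, v2}
  B1 = {u1, v1}
u0 ∈ B0, v0 ∈ B0 → same block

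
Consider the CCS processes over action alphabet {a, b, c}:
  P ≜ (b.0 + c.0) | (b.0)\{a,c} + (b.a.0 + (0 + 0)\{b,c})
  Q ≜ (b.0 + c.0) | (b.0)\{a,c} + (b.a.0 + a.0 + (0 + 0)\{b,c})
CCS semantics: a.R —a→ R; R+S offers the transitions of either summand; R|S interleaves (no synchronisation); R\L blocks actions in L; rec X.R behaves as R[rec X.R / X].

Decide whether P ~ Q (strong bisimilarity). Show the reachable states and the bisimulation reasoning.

LTS(P): 6 reachable states
  u0 = (b.0 + c.0) | (b.0)\{a,c} + (b.a.0 + (0 + 0)\{b,c}) | -b-> u1, -b-> u2, -b-> u3, -c-> u2
  u1 = (b.0 + c.0) | 0\{a,c} | -b-> u4, -c-> u4
  u2 = 0 | (b.0)\{a,c} | -b-> u4
  u3 = a.0 | -a-> u5
  u4 = 0 | 0\{a,c} | ·
  u5 = 0 | ·
LTS(Q): 6 reachable states
  v0 = (b.0 + c.0) | (b.0)\{a,c} + (b.a.0 + a.0 + (0 + 0)\{b,c}) | -a-> v1, -b-> v2, -b-> v3, -b-> v4, -c-> v3
  v1 = 0 | ·
  v2 = (b.0 + c.0) | 0\{a,c} | -b-> v5, -c-> v5
  v3 = 0 | (b.0)\{a,c} | -b-> v5
  v4 = a.0 | -a-> v1
  v5 = 0 | 0\{a,c} | ·
Coarsest stable partition (strong bisimilarity classes):
  B0 = {u0}
  B1 = {u3, v4}
  B2 = {u4, u5, v1, v5}
  B3 = {u2, v3}
  B4 = {u1, v2}
  B5 = {v0}
u0 ∈ B0, v0 ∈ B5 → different blocks

P ≁ Q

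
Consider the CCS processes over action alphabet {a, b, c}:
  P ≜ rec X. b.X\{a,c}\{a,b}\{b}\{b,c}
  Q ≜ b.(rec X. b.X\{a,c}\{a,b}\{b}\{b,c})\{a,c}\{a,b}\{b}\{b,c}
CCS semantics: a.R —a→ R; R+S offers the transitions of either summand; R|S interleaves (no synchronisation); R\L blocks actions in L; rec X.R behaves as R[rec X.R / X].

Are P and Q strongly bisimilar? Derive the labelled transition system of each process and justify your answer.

YES

P's transition system — 2 states:
  u0 = rec X. b.X\{a,c}\{a,b}\{b}\{b,c} | —b→ u1
  u1 = (rec X. b.X\{a,c}\{a,b}\{b}\{b,c})\{a,c}\{a,b}\{b}\{b,c} | ∅
Q's transition system — 2 states:
  v0 = b.(rec X. b.X\{a,c}\{a,b}\{b}\{b,c})\{a,c}\{a,b}\{b}\{b,c} | —b→ v1
  v1 = (rec X. b.X\{a,c}\{a,b}\{b}\{b,c})\{a,c}\{a,b}\{b}\{b,c} | ∅
Bisimilarity quotient blocks:
  B0 = {u0, v0}
  B1 = {u1, v1}
u0 ∈ B0, v0 ∈ B0 → same block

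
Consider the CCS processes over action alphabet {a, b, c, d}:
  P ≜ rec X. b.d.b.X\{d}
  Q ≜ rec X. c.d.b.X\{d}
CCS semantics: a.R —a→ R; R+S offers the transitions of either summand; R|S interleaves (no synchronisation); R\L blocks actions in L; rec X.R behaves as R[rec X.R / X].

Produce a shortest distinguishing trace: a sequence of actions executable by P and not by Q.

b

LTS(P): 5 reachable states
  m0 = rec X. b.d.b.X\{d} has moves —b→ m1
  m1 = d.b.(rec X. b.d.b.X\{d})\{d} has moves —d→ m2
  m2 = b.(rec X. b.d.b.X\{d})\{d} has moves —b→ m3
  m3 = (rec X. b.d.b.X\{d})\{d} has moves —b→ m4
  m4 = (d.b.(rec X. b.d.b.X\{d})\{d})\{d} has moves deadlocked
LTS(Q): 5 reachable states
  n0 = rec X. c.d.b.X\{d} has moves —c→ n1
  n1 = d.b.(rec X. c.d.b.X\{d})\{d} has moves —d→ n2
  n2 = b.(rec X. c.d.b.X\{d})\{d} has moves —b→ n3
  n3 = (rec X. c.d.b.X\{d})\{d} has moves —c→ n4
  n4 = (d.b.(rec X. c.d.b.X\{d})\{d})\{d} has moves deadlocked
Executing b from P (initial set {m0}):
  [1] b ⇒ {m1}
  — P admits the full trace.
Executing b from Q (initial set {n0}):
  [1] b ⇒ no successor for Q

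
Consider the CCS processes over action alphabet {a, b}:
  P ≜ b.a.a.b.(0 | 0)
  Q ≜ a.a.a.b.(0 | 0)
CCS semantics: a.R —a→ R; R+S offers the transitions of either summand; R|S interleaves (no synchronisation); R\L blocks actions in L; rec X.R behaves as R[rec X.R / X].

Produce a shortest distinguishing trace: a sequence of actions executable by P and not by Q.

b

P's transition system — 5 states:
  s0 = b.a.a.b.(0 | 0) → --b--▸ s1
  s1 = a.a.b.(0 | 0) → --a--▸ s2
  s2 = a.b.(0 | 0) → --a--▸ s3
  s3 = b.(0 | 0) → --b--▸ s4
  s4 = 0 | 0 → stopped
Q's transition system — 5 states:
  t0 = a.a.a.b.(0 | 0) → --a--▸ t1
  t1 = a.a.b.(0 | 0) → --a--▸ t2
  t2 = a.b.(0 | 0) → --a--▸ t3
  t3 = b.(0 | 0) → --b--▸ t4
  t4 = 0 | 0 → stopped
Trace ⟨b⟩ through P, begin at {s0}:
  step 1 (b): {s1}
  — P admits the full trace.
Trace ⟨b⟩ through Q, begin at {t0}:
  step 1 (b): ∅ (Q stuck)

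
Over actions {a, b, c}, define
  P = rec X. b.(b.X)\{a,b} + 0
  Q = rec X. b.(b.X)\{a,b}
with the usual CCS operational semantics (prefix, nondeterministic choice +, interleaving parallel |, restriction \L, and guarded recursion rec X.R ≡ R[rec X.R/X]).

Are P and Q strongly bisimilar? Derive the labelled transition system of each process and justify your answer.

LTS(P): 2 reachable states
  m0 = rec X. b.(b.X)\{a,b} + 0 | —b→ m1
  m1 = (b.(rec X. b.(b.X)\{a,b} + 0))\{a,b} | ·
LTS(Q): 2 reachable states
  n0 = rec X. b.(b.X)\{a,b} | —b→ n1
  n1 = (b.(rec X. b.(b.X)\{a,b}))\{a,b} | ·
Bisimilarity quotient blocks:
  B0 = {m0, n0}
  B1 = {m1, n1}
m0 ∈ B0, n0 ∈ B0 → same block

YES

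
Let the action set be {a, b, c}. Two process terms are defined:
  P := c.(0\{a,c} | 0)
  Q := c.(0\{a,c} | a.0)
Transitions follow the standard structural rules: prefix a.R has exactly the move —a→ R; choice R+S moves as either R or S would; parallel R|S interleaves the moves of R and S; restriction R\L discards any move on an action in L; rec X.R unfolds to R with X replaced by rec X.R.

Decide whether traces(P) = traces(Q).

NO — witness ⟨ca⟩

LTS(P): 2 reachable states
  p0 = c.(0\{a,c} | 0) :: --c--▸ p1
  p1 = 0\{a,c} | 0 :: (no moves)
LTS(Q): 3 reachable states
  q0 = c.(0\{a,c} | a.0) :: --c--▸ q1
  q1 = 0\{a,c} | a.0 :: --a--▸ q2
  q2 = 0\{a,c} | 0 :: (no moves)
Trace ⟨ca⟩ through Q, begin at {q0}:
  after c @ step 1: {q1}
  after a @ step 2: {q2}
  — Q admits the full trace.
Trace ⟨ca⟩ through P, begin at {p0}:
  after c @ step 1: {p1}
  after a @ step 2: ∅  — P cannot continue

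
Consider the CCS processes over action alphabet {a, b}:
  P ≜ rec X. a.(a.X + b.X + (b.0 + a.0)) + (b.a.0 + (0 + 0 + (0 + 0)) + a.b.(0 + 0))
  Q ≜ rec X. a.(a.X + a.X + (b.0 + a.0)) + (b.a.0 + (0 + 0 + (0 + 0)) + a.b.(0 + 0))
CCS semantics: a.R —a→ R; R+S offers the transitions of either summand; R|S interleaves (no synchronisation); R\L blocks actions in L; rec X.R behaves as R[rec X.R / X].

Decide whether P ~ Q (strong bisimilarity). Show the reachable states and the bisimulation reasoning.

not bisimilar

P's transition system — 6 states:
  p0 = rec X. a.(a.X + b.X + (b.0 + a.0)) + (b.a.0 + (0 + 0 + (0 + 0)) + a.b.(0 + 0)) has moves =a=> p1, =a=> p2, =b=> p3
  p1 = a.(rec X. a.(a.X + b.X + (b.0 + a.0)) + (b.a.0 + (0 + 0 + (0 + 0)) + a.b.(0 + 0))) + b.(rec X. a.(a.X + b.X + (b.0 + a.0)) + (b.a.0 + (0 + 0 + (0 + 0)) + a.b.(0 + 0))) + (b.0 + a.0) has moves =a=> p0, =a=> p4, =b=> p0, =b=> p4
  p2 = b.(0 + 0) has moves =b=> p5
  p3 = a.0 has moves =a=> p4
  p4 = 0 has moves stopped
  p5 = 0 + 0 has moves stopped
Q's transition system — 6 states:
  q0 = rec X. a.(a.X + a.X + (b.0 + a.0)) + (b.a.0 + (0 + 0 + (0 + 0)) + a.b.(0 + 0)) has moves =a=> q1, =a=> q2, =b=> q3
  q1 = a.(rec X. a.(a.X + a.X + (b.0 + a.0)) + (b.a.0 + (0 + 0 + (0 + 0)) + a.b.(0 + 0))) + a.(rec X. a.(a.X + a.X + (b.0 + a.0)) + (b.a.0 + (0 + 0 + (0 + 0)) + a.b.(0 + 0))) + (b.0 + a.0) has moves =a=> q0, =a=> q4, =b=> q4
  q2 = b.(0 + 0) has moves =b=> q5
  q3 = a.0 has moves =a=> q4
  q4 = 0 has moves stopped
  q5 = 0 + 0 has moves stopped
Coarsest stable partition (strong bisimilarity classes):
  B0 = {p0}
  B1 = {p3, q3}
  B2 = {p4, p5, q4, q5}
  B3 = {p2, q2}
  B4 = {p1}
  B5 = {q0}
  B6 = {q1}
p0 ∈ B0, q0 ∈ B5 → different blocks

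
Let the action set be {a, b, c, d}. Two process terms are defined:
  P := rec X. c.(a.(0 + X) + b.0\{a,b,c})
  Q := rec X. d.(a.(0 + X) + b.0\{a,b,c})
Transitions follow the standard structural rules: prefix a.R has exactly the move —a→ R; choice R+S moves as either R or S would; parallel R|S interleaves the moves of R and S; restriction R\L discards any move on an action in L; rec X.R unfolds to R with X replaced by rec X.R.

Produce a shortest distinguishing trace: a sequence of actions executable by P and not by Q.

P's transition system — 4 states:
  u0 = rec X. c.(a.(0 + X) + b.0\{a,b,c}) :: --c--▸ u1
  u1 = a.(0 + (rec X. c.(a.(0 + X) + b.0\{a,b,c}))) + b.0\{a,b,c} :: --a--▸ u2, --b--▸ u3
  u2 = 0 + (rec X. c.(a.(0 + X) + b.0\{a,b,c})) :: --c--▸ u1
  u3 = 0\{a,b,c} :: stopped
Q's transition system — 4 states:
  v0 = rec X. d.(a.(0 + X) + b.0\{a,b,c}) :: --d--▸ v1
  v1 = a.(0 + (rec X. d.(a.(0 + X) + b.0\{a,b,c}))) + b.0\{a,b,c} :: --a--▸ v2, --b--▸ v3
  v2 = 0 + (rec X. d.(a.(0 + X) + b.0\{a,b,c})) :: --d--▸ v1
  v3 = 0\{a,b,c} :: stopped
Run σ = ⟨c⟩ on P: start {u0}
  after c @ step 1: {u1}
  ✓ P
Run σ = ⟨c⟩ on Q: start {v0}
  after c @ step 1: no successor for Q

c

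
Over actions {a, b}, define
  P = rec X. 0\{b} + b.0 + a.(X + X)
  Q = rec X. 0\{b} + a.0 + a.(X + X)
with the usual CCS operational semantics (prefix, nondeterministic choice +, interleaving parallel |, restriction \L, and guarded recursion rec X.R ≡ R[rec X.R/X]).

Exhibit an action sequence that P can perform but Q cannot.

P's transition system — 3 states:
  u0 = rec X. 0\{b} + b.0 + a.(X + X) → =a=> u1, =b=> u2
  u1 = (rec X. 0\{b} + b.0 + a.(X + X)) + (rec X. 0\{b} + b.0 + a.(X + X)) → =a=> u1, =b=> u2
  u2 = 0 → stopped
Q's transition system — 3 states:
  v0 = rec X. 0\{b} + a.0 + a.(X + X) → =a=> v1, =a=> v2
  v1 = (rec X. 0\{b} + a.0 + a.(X + X)) + (rec X. 0\{b} + a.0 + a.(X + X)) → =a=> v1, =a=> v2
  v2 = 0 → stopped
Executing b from P (initial set {u0}):
  step 1 (b): {u2}
  P completes σ.
Executing b from Q (initial set {v0}):
  step 1 (b): no successor for Q

b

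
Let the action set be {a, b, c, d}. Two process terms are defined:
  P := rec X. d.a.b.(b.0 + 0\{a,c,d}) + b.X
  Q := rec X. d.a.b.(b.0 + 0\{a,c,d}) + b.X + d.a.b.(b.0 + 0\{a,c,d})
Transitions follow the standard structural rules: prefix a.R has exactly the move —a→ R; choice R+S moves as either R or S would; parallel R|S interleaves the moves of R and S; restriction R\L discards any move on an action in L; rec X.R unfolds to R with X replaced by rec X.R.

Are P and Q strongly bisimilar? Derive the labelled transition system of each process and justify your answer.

P's transition system — 5 states:
  s0 = rec X. d.a.b.(b.0 + 0\{a,c,d}) + b.X → -b-> s0, -d-> s1
  s1 = a.b.(b.0 + 0\{a,c,d}) → -a-> s2
  s2 = b.(b.0 + 0\{a,c,d}) → -b-> s3
  s3 = b.0 + 0\{a,c,d} → -b-> s4
  s4 = 0 → deadlocked
Q's transition system — 5 states:
  t0 = rec X. d.a.b.(b.0 + 0\{a,c,d}) + b.X + d.a.b.(b.0 + 0\{a,c,d}) → -b-> t0, -d-> t1
  t1 = a.b.(b.0 + 0\{a,c,d}) → -a-> t2
  t2 = b.(b.0 + 0\{a,c,d}) → -b-> t3
  t3 = b.0 + 0\{a,c,d} → -b-> t4
  t4 = 0 → deadlocked
Bisimilarity quotient blocks:
  B0 = {s0, t0}
  B1 = {s1, t1}
  B2 = {s2, t2}
  B3 = {s3, t3}
  B4 = {s4, t4}
s0 ∈ B0, t0 ∈ B0 → same block

bisimilar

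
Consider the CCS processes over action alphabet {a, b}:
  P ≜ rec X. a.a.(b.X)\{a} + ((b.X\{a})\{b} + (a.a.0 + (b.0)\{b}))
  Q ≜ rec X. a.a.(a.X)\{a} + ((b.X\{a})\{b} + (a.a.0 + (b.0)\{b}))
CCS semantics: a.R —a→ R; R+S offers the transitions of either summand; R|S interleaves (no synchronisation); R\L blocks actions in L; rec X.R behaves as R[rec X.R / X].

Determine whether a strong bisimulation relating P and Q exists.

not bisimilar

P's transition system — 6 states:
  m0 = rec X. a.a.(b.X)\{a} + ((b.X\{a})\{b} + (a.a.0 + (b.0)\{b})) → -a-> m1, -a-> m2
  m1 = a.(b.(rec X. a.a.(b.X)\{a} + ((b.X\{a})\{b} + (a.a.0 + (b.0)\{b}))))\{a} → -a-> m3
  m2 = a.0 → -a-> m4
  m3 = (b.(rec X. a.a.(b.X)\{a} + ((b.X\{a})\{b} + (a.a.0 + (b.0)\{b}))))\{a} → -b-> m5
  m4 = 0 → stopped
  m5 = (rec X. a.a.(b.X)\{a} + ((b.X\{a})\{b} + (a.a.0 + (b.0)\{b})))\{a} → stopped
Q's transition system — 5 states:
  n0 = rec X. a.a.(a.X)\{a} + ((b.X\{a})\{b} + (a.a.0 + (b.0)\{b})) → -a-> n1, -a-> n2
  n1 = a.(a.(rec X. a.a.(a.X)\{a} + ((b.X\{a})\{b} + (a.a.0 + (b.0)\{b}))))\{a} → -a-> n3
  n2 = a.0 → -a-> n4
  n3 = (a.(rec X. a.a.(a.X)\{a} + ((b.X\{a})\{b} + (a.a.0 + (b.0)\{b}))))\{a} → stopped
  n4 = 0 → stopped
Coarsest stable partition (strong bisimilarity classes):
  B0 = {m0}
  B1 = {m1}
  B2 = {m3}
  B3 = {m4, m5, n3, n4}
  B4 = {m2, n1, n2}
  B5 = {n0}
m0 ∈ B0, n0 ∈ B5 → different blocks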